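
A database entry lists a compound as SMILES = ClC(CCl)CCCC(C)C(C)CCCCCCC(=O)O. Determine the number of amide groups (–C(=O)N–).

0

Scan the SMILES for the amide motif — none present.
Groups that are present: 1 carboxylic acid.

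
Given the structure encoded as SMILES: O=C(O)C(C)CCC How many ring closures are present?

0

In SMILES, each pair of matching ring-closure digits denotes one ring-closing bond; the number of such bonds equals the number of independent rings.
Ring-closure bonds here: 0.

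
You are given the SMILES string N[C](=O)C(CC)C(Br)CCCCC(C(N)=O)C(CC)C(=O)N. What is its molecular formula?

Walk through each heavy atom and fill implicit hydrogens from standard valence (C 4, N 3, O 2, S 2, halogen 1):
  atom 1: N, bond orders sum to 1 (valence 3) → 2 H
  atom 2: C with explicit H count 0
  atom 3: O, bond orders sum to 2 (valence 2) → 0 H
  atom 4: C, bond orders sum to 3 (valence 4) → 1 H
  atom 5: C, bond orders sum to 2 (valence 4) → 2 H
  atom 6: C, bond orders sum to 1 (valence 4) → 3 H
  atom 7: C, bond orders sum to 3 (valence 4) → 1 H
  atom 8: Br (halogen, monovalent) → 0 H
  atom 9: C, bond orders sum to 2 (valence 4) → 2 H
  atom 10: C, bond orders sum to 2 (valence 4) → 2 H
  atom 11: C, bond orders sum to 2 (valence 4) → 2 H
  atom 12: C, bond orders sum to 2 (valence 4) → 2 H
  atom 13: C, bond orders sum to 3 (valence 4) → 1 H
  atom 14: C, bond orders sum to 4 (valence 4) → 0 H
  atom 15: N, bond orders sum to 1 (valence 3) → 2 H
  atom 16: O, bond orders sum to 2 (valence 2) → 0 H
  atom 17: C, bond orders sum to 3 (valence 4) → 1 H
  atom 18: C, bond orders sum to 2 (valence 4) → 2 H
  atom 19: C, bond orders sum to 1 (valence 4) → 3 H
  atom 20: C, bond orders sum to 4 (valence 4) → 0 H
  atom 21: O, bond orders sum to 2 (valence 2) → 0 H
  atom 22: N, bond orders sum to 1 (valence 3) → 2 H
Totals → C:15, H:28, Br:1, N:3, O:3.
In Hill order: C15H28BrN3O3.

C15H28BrN3O3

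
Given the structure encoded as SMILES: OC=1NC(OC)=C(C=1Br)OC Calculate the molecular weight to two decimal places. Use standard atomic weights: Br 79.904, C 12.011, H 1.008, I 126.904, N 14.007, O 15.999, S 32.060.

First, the molecular formula is C6H8BrNO3 (counting implicit H from valence).
  Br: 1 × 79.904 = 79.904
  C: 6 × 12.011 = 72.066
  H: 8 × 1.008 = 8.064
  N: 1 × 14.007 = 14.007
  O: 3 × 15.999 = 47.997
Sum: 1×79.904 + 6×12.011 + 8×1.008 + 1×14.007 + 3×15.999 = 222.038 → 222.04 g/mol.

222.04 g/mol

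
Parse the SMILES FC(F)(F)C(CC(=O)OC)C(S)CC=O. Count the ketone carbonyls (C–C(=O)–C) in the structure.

0

Scan the SMILES for the ketone motif — none present.
Groups that are present: 1 aldehyde, 1 ester, 1 thiol.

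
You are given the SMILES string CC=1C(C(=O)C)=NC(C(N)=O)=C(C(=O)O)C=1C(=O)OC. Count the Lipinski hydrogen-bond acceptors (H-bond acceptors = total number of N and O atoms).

N atoms: 2; O atoms: 6.
Lipinski HBA = 2 + 6 = 8.

8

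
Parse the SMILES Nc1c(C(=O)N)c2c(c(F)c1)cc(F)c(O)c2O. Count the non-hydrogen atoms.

18

Every atom symbol written in the SMILES (organic subset) is one heavy atom; implicit H are not written.
Heavy atoms by element → C:11, F:2, N:2, O:3.
Total: 18.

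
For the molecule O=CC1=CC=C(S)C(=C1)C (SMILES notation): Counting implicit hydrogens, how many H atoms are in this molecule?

Walk through each heavy atom and fill implicit hydrogens from standard valence (C 4, N 3, O 2, S 2, halogen 1):
  atom 1: O, bond orders sum to 2 (valence 2) → 0 H
  atom 2: C, bond orders sum to 3 (valence 4) → 1 H
  atom 3: C, bond orders sum to 4 (valence 4) → 0 H
  atom 4: C, bond orders sum to 3 (valence 4) → 1 H
  atom 5: C, bond orders sum to 3 (valence 4) → 1 H
  atom 6: C, bond orders sum to 4 (valence 4) → 0 H
  atom 7: S, bond orders sum to 1 (valence 2) → 1 H
  atom 8: C, bond orders sum to 4 (valence 4) → 0 H
  atom 9: C, bond orders sum to 3 (valence 4) → 1 H
  atom 10: C, bond orders sum to 1 (valence 4) → 3 H
Total hydrogens: 8.

8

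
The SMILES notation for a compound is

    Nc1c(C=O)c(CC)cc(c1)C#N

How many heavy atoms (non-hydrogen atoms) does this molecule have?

13

Every atom symbol written in the SMILES (organic subset) is one heavy atom; implicit H are not written.
Heavy atoms by element → C:10, N:2, O:1.
Total: 13.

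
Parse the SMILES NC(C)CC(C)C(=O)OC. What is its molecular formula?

C7H15NO2

Walk through each heavy atom and fill implicit hydrogens from standard valence (C 4, N 3, O 2, S 2, halogen 1):
  atom 1: N, bond orders sum to 1 (valence 3) → 2 H
  atom 2: C, bond orders sum to 3 (valence 4) → 1 H
  atom 3: C, bond orders sum to 1 (valence 4) → 3 H
  atom 4: C, bond orders sum to 2 (valence 4) → 2 H
  atom 5: C, bond orders sum to 3 (valence 4) → 1 H
  atom 6: C, bond orders sum to 1 (valence 4) → 3 H
  atom 7: C, bond orders sum to 4 (valence 4) → 0 H
  atom 8: O, bond orders sum to 2 (valence 2) → 0 H
  atom 9: O, bond orders sum to 2 (valence 2) → 0 H
  atom 10: C, bond orders sum to 1 (valence 4) → 3 H
Totals → C:7, H:15, N:1, O:2.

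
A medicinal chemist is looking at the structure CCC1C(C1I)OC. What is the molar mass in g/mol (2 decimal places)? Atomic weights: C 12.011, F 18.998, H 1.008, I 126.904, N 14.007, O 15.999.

First, the molecular formula is C6H11IO (counting implicit H from valence).
  C: 6 × 12.011 = 72.066
  H: 11 × 1.008 = 11.088
  I: 1 × 126.904 = 126.904
  O: 1 × 15.999 = 15.999
Sum: 6×12.011 + 11×1.008 + 1×126.904 + 1×15.999 = 226.057 → 226.06 g/mol.

226.06 g/mol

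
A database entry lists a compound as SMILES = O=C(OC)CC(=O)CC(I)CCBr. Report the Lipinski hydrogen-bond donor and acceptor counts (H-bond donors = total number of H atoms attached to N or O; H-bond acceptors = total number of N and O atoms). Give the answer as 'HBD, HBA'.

Donors: find every N or O and count the H atoms it carries.
  atom 1 (O): bond orders sum to 2 → 0 H
  atom 3 (O): bond orders sum to 2 → 0 H
  atom 7 (O): bond orders sum to 2 → 0 H
Lipinski HBD = 0.
Acceptors: N atoms = 0, O atoms = 3 → HBA = 3.

0, 3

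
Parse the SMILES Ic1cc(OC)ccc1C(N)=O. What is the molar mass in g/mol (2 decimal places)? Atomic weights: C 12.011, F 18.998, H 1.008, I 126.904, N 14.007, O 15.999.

277.06 g/mol

First, the molecular formula is C8H8INO2 (counting implicit H from valence).
  C: 8 × 12.011 = 96.088
  H: 8 × 1.008 = 8.064
  I: 1 × 126.904 = 126.904
  N: 1 × 14.007 = 14.007
  O: 2 × 15.999 = 31.998
Sum: 8×12.011 + 8×1.008 + 1×126.904 + 1×14.007 + 2×15.999 = 277.061 → 277.06 g/mol.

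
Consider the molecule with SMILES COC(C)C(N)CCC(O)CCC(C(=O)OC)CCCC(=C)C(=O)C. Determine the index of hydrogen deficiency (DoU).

3

Molecular formula: C19H35NO5.
DoU = (2C + 2 + N − H − X) / 2, where X is the halogen count and O/S are ignored.
    = (2·19 + 2 + 1 − 35 − 0) / 2 = 6 / 2 = 3.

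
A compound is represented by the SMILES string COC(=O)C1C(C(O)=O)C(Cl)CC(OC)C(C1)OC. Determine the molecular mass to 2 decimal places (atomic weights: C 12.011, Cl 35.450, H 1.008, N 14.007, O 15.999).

294.73 g/mol

First, the molecular formula is C12H19ClO6 (counting implicit H from valence).
  C: 12 × 12.011 = 144.132
  Cl: 1 × 35.450 = 35.450
  H: 19 × 1.008 = 19.152
  O: 6 × 15.999 = 95.994
Sum: 12×12.011 + 1×35.450 + 19×1.008 + 6×15.999 = 294.728 → 294.73 g/mol.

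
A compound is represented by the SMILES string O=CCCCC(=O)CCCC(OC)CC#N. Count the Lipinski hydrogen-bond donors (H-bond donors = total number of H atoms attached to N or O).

Donors: find every N or O and count the H atoms it carries.
  atom 1 (O): bond orders sum to 2 → 0 H
  atom 7 (O): bond orders sum to 2 → 0 H
  atom 12 (O): bond orders sum to 2 → 0 H
  atom 16 (N): bond orders sum to 3 → 0 H
Lipinski HBD = 0.

0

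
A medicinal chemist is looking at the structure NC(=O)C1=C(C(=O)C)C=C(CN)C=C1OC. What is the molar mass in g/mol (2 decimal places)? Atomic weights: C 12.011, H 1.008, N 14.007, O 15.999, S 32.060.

First, the molecular formula is C11H14N2O3 (counting implicit H from valence).
  C: 11 × 12.011 = 132.121
  H: 14 × 1.008 = 14.112
  N: 2 × 14.007 = 28.014
  O: 3 × 15.999 = 47.997
Sum: 11×12.011 + 14×1.008 + 2×14.007 + 3×15.999 = 222.244 → 222.24 g/mol.

222.24 g/mol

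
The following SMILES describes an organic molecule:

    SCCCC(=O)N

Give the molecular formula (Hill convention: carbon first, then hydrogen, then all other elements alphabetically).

Walk through each heavy atom and fill implicit hydrogens from standard valence (C 4, N 3, O 2, S 2, halogen 1):
  atom 1: S, bond orders sum to 1 (valence 2) → 1 H
  atom 2: C, bond orders sum to 2 (valence 4) → 2 H
  atom 3: C, bond orders sum to 2 (valence 4) → 2 H
  atom 4: C, bond orders sum to 2 (valence 4) → 2 H
  atom 5: C, bond orders sum to 4 (valence 4) → 0 H
  atom 6: O, bond orders sum to 2 (valence 2) → 0 H
  atom 7: N, bond orders sum to 1 (valence 3) → 2 H
Totals → C:4, H:9, N:1, O:1, S:1.

C4H9NOS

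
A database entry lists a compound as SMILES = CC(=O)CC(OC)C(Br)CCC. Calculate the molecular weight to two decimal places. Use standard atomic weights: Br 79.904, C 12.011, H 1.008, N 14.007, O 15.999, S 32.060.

First, the molecular formula is C9H17BrO2 (counting implicit H from valence).
  Br: 1 × 79.904 = 79.904
  C: 9 × 12.011 = 108.099
  H: 17 × 1.008 = 17.136
  O: 2 × 15.999 = 31.998
Sum: 1×79.904 + 9×12.011 + 17×1.008 + 2×15.999 = 237.137 → 237.14 g/mol.

237.14 g/mol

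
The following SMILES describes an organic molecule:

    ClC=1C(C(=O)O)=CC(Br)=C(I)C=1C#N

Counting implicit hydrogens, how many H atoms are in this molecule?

2

Walk through each heavy atom and fill implicit hydrogens from standard valence (C 4, N 3, O 2, S 2, halogen 1):
  atom 1: Cl (halogen, monovalent) → 0 H
  atom 2: C, bond orders sum to 4 (valence 4) → 0 H
  atom 3: C, bond orders sum to 4 (valence 4) → 0 H
  atom 4: C, bond orders sum to 4 (valence 4) → 0 H
  atom 5: O, bond orders sum to 2 (valence 2) → 0 H
  atom 6: O, bond orders sum to 1 (valence 2) → 1 H
  atom 7: C, bond orders sum to 3 (valence 4) → 1 H
  atom 8: C, bond orders sum to 4 (valence 4) → 0 H
  atom 9: Br (halogen, monovalent) → 0 H
  atom 10: C, bond orders sum to 4 (valence 4) → 0 H
  atom 11: I (halogen, monovalent) → 0 H
  atom 12: C, bond orders sum to 4 (valence 4) → 0 H
  atom 13: C, bond orders sum to 4 (valence 4) → 0 H
  atom 14: N, bond orders sum to 3 (valence 3) → 0 H
Total hydrogens: 2.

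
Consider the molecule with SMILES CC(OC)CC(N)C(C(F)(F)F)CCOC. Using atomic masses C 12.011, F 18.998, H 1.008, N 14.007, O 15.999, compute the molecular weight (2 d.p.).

243.27 g/mol

First, the molecular formula is C10H20F3NO2 (counting implicit H from valence).
  C: 10 × 12.011 = 120.110
  F: 3 × 18.998 = 56.994
  H: 20 × 1.008 = 20.160
  N: 1 × 14.007 = 14.007
  O: 2 × 15.999 = 31.998
Sum: 10×12.011 + 3×18.998 + 20×1.008 + 1×14.007 + 2×15.999 = 243.269 → 243.27 g/mol.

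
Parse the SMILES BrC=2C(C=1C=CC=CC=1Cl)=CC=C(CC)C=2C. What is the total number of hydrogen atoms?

14

Walk through each heavy atom and fill implicit hydrogens from standard valence (C 4, N 3, O 2, S 2, halogen 1):
  atom 1: Br (halogen, monovalent) → 0 H
  atom 2: C, bond orders sum to 4 (valence 4) → 0 H
  atom 3: C, bond orders sum to 4 (valence 4) → 0 H
  atom 4: C, bond orders sum to 4 (valence 4) → 0 H
  atom 5: C, bond orders sum to 3 (valence 4) → 1 H
  atom 6: C, bond orders sum to 3 (valence 4) → 1 H
  atom 7: C, bond orders sum to 3 (valence 4) → 1 H
  atom 8: C, bond orders sum to 3 (valence 4) → 1 H
  atom 9: C, bond orders sum to 4 (valence 4) → 0 H
  atom 10: Cl (halogen, monovalent) → 0 H
  atom 11: C, bond orders sum to 3 (valence 4) → 1 H
  atom 12: C, bond orders sum to 3 (valence 4) → 1 H
  atom 13: C, bond orders sum to 4 (valence 4) → 0 H
  atom 14: C, bond orders sum to 2 (valence 4) → 2 H
  atom 15: C, bond orders sum to 1 (valence 4) → 3 H
  atom 16: C, bond orders sum to 4 (valence 4) → 0 H
  atom 17: C, bond orders sum to 1 (valence 4) → 3 H
Total hydrogens: 14.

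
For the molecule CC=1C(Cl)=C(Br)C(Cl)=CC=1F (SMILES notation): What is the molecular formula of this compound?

Walk through each heavy atom and fill implicit hydrogens from standard valence (C 4, N 3, O 2, S 2, halogen 1):
  atom 1: C, bond orders sum to 1 (valence 4) → 3 H
  atom 2: C, bond orders sum to 4 (valence 4) → 0 H
  atom 3: C, bond orders sum to 4 (valence 4) → 0 H
  atom 4: Cl (halogen, monovalent) → 0 H
  atom 5: C, bond orders sum to 4 (valence 4) → 0 H
  atom 6: Br (halogen, monovalent) → 0 H
  atom 7: C, bond orders sum to 4 (valence 4) → 0 H
  atom 8: Cl (halogen, monovalent) → 0 H
  atom 9: C, bond orders sum to 3 (valence 4) → 1 H
  atom 10: C, bond orders sum to 4 (valence 4) → 0 H
  atom 11: F (halogen, monovalent) → 0 H
Totals → C:7, H:4, Br:1, Cl:2, F:1.
In Hill order: C7H4BrCl2F.

C7H4BrCl2F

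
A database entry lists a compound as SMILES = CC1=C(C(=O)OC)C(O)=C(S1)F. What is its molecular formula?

C7H7FO3S

Walk through each heavy atom and fill implicit hydrogens from standard valence (C 4, N 3, O 2, S 2, halogen 1):
  atom 1: C, bond orders sum to 1 (valence 4) → 3 H
  atom 2: C, bond orders sum to 4 (valence 4) → 0 H
  atom 3: C, bond orders sum to 4 (valence 4) → 0 H
  atom 4: C, bond orders sum to 4 (valence 4) → 0 H
  atom 5: O, bond orders sum to 2 (valence 2) → 0 H
  atom 6: O, bond orders sum to 2 (valence 2) → 0 H
  atom 7: C, bond orders sum to 1 (valence 4) → 3 H
  atom 8: C, bond orders sum to 4 (valence 4) → 0 H
  atom 9: O, bond orders sum to 1 (valence 2) → 1 H
  atom 10: C, bond orders sum to 4 (valence 4) → 0 H
  atom 11: S, bond orders sum to 2 (valence 2) → 0 H
  atom 12: F (halogen, monovalent) → 0 H
Totals → C:7, H:7, F:1, O:3, S:1.
In Hill order: C7H7FO3S.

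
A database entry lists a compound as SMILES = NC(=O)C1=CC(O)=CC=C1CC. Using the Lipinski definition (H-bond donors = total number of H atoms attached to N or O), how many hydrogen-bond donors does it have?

3

Donors: find every N or O and count the H atoms it carries.
  atom 1 (N): bond orders sum to 1 → 2 H
  atom 3 (O): bond orders sum to 2 → 0 H
  atom 7 (O): bond orders sum to 1 → 1 H
Lipinski HBD = 3.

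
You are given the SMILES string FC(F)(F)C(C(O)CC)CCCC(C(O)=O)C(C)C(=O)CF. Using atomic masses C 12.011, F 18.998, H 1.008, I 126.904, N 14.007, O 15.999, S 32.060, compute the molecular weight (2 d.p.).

330.32 g/mol

First, the molecular formula is C14H22F4O4 (counting implicit H from valence).
  C: 14 × 12.011 = 168.154
  F: 4 × 18.998 = 75.992
  H: 22 × 1.008 = 22.176
  O: 4 × 15.999 = 63.996
Sum: 14×12.011 + 4×18.998 + 22×1.008 + 4×15.999 = 330.318 → 330.32 g/mol.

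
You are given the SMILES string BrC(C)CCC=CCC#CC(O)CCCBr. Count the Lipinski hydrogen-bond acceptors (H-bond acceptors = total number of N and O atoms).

1

N atoms: 0; O atoms: 1.
Lipinski HBA = 0 + 1 = 1.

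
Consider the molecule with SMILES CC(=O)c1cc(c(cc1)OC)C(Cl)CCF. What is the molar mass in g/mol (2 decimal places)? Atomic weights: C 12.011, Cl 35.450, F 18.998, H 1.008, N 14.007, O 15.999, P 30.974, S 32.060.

244.69 g/mol

First, the molecular formula is C12H14ClFO2 (counting implicit H from valence).
  C: 12 × 12.011 = 144.132
  Cl: 1 × 35.450 = 35.450
  F: 1 × 18.998 = 18.998
  H: 14 × 1.008 = 14.112
  O: 2 × 15.999 = 31.998
Sum: 12×12.011 + 1×35.450 + 1×18.998 + 14×1.008 + 2×15.999 = 244.690 → 244.69 g/mol.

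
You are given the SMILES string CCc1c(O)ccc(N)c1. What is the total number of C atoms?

8

Count every carbon token in the SMILES (each C, including those in ring-closure positions and inside branches).
Carbon count: 8.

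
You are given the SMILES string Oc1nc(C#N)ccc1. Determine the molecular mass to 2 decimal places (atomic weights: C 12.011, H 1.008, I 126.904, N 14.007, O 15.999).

120.11 g/mol

First, the molecular formula is C6H4N2O (counting implicit H from valence).
  C: 6 × 12.011 = 72.066
  H: 4 × 1.008 = 4.032
  N: 2 × 14.007 = 28.014
  O: 1 × 15.999 = 15.999
Sum: 6×12.011 + 4×1.008 + 2×14.007 + 1×15.999 = 120.111 → 120.11 g/mol.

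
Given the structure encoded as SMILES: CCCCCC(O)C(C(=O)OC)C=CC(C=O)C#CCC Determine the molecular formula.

C17H26O4

Walk through each heavy atom and fill implicit hydrogens from standard valence (C 4, N 3, O 2, S 2, halogen 1):
  atom 1: C, bond orders sum to 1 (valence 4) → 3 H
  atom 2: C, bond orders sum to 2 (valence 4) → 2 H
  atom 3: C, bond orders sum to 2 (valence 4) → 2 H
  atom 4: C, bond orders sum to 2 (valence 4) → 2 H
  atom 5: C, bond orders sum to 2 (valence 4) → 2 H
  atom 6: C, bond orders sum to 3 (valence 4) → 1 H
  atom 7: O, bond orders sum to 1 (valence 2) → 1 H
  atom 8: C, bond orders sum to 3 (valence 4) → 1 H
  atom 9: C, bond orders sum to 4 (valence 4) → 0 H
  atom 10: O, bond orders sum to 2 (valence 2) → 0 H
  atom 11: O, bond orders sum to 2 (valence 2) → 0 H
  atom 12: C, bond orders sum to 1 (valence 4) → 3 H
  atom 13: C, bond orders sum to 3 (valence 4) → 1 H
  atom 14: C, bond orders sum to 3 (valence 4) → 1 H
  atom 15: C, bond orders sum to 3 (valence 4) → 1 H
  atom 16: C, bond orders sum to 3 (valence 4) → 1 H
  atom 17: O, bond orders sum to 2 (valence 2) → 0 H
  atom 18: C, bond orders sum to 4 (valence 4) → 0 H
  atom 19: C, bond orders sum to 4 (valence 4) → 0 H
  atom 20: C, bond orders sum to 2 (valence 4) → 2 H
  atom 21: C, bond orders sum to 1 (valence 4) → 3 H
Totals → C:17, H:26, O:4.
In Hill order: C17H26O4.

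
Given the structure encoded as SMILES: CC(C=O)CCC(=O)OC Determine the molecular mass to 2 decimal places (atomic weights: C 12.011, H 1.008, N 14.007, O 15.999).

First, the molecular formula is C7H12O3 (counting implicit H from valence).
  C: 7 × 12.011 = 84.077
  H: 12 × 1.008 = 12.096
  O: 3 × 15.999 = 47.997
Sum: 7×12.011 + 12×1.008 + 3×15.999 = 144.170 → 144.17 g/mol.

144.17 g/mol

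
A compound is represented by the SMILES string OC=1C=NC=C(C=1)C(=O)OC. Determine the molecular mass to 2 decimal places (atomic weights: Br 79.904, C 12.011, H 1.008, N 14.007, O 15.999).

153.14 g/mol

First, the molecular formula is C7H7NO3 (counting implicit H from valence).
  C: 7 × 12.011 = 84.077
  H: 7 × 1.008 = 7.056
  N: 1 × 14.007 = 14.007
  O: 3 × 15.999 = 47.997
Sum: 7×12.011 + 7×1.008 + 1×14.007 + 3×15.999 = 153.137 → 153.14 g/mol.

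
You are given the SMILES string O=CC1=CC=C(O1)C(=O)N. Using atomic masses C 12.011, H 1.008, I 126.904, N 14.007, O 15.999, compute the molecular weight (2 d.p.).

First, the molecular formula is C6H5NO3 (counting implicit H from valence).
  C: 6 × 12.011 = 72.066
  H: 5 × 1.008 = 5.040
  N: 1 × 14.007 = 14.007
  O: 3 × 15.999 = 47.997
Sum: 6×12.011 + 5×1.008 + 1×14.007 + 3×15.999 = 139.110 → 139.11 g/mol.

139.11 g/mol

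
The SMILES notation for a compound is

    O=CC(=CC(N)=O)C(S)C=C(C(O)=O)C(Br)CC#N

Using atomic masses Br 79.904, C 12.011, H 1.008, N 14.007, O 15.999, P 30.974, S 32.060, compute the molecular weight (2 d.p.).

First, the molecular formula is C11H11BrN2O4S (counting implicit H from valence).
  Br: 1 × 79.904 = 79.904
  C: 11 × 12.011 = 132.121
  H: 11 × 1.008 = 11.088
  N: 2 × 14.007 = 28.014
  O: 4 × 15.999 = 63.996
  S: 1 × 32.060 = 32.060
Sum: 1×79.904 + 11×12.011 + 11×1.008 + 2×14.007 + 4×15.999 + 1×32.060 = 347.183 → 347.18 g/mol.

347.18 g/mol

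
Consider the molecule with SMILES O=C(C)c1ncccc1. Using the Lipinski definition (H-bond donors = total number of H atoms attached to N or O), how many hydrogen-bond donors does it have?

Donors: find every N or O and count the H atoms it carries.
  atom 1 (O): bond orders sum to 2 → 0 H
  atom 5 (N): bond orders sum to 3 → 0 H
Lipinski HBD = 0.

0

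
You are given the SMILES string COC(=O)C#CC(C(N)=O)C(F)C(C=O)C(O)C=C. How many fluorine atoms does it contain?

Scan the SMILES for F atoms (remember two-letter symbols like Cl and Br are single atoms).
Fluorine count: 1.

1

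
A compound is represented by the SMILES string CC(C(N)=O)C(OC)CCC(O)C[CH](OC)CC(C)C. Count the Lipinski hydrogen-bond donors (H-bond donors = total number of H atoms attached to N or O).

3

Donors: find every N or O and count the H atoms it carries.
  atom 4 (N): bond orders sum to 1 → 2 H
  atom 5 (O): bond orders sum to 2 → 0 H
  atom 7 (O): bond orders sum to 2 → 0 H
  atom 12 (O): bond orders sum to 1 → 1 H
  atom 15 (O): bond orders sum to 2 → 0 H
Lipinski HBD = 3.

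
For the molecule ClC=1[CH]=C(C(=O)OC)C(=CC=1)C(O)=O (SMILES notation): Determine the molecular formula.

Walk through each heavy atom and fill implicit hydrogens from standard valence (C 4, N 3, O 2, S 2, halogen 1):
  atom 1: Cl (halogen, monovalent) → 0 H
  atom 2: C, bond orders sum to 4 (valence 4) → 0 H
  atom 3: C with explicit H count 1
  atom 4: C, bond orders sum to 4 (valence 4) → 0 H
  atom 5: C, bond orders sum to 4 (valence 4) → 0 H
  atom 6: O, bond orders sum to 2 (valence 2) → 0 H
  atom 7: O, bond orders sum to 2 (valence 2) → 0 H
  atom 8: C, bond orders sum to 1 (valence 4) → 3 H
  atom 9: C, bond orders sum to 4 (valence 4) → 0 H
  atom 10: C, bond orders sum to 3 (valence 4) → 1 H
  atom 11: C, bond orders sum to 3 (valence 4) → 1 H
  atom 12: C, bond orders sum to 4 (valence 4) → 0 H
  atom 13: O, bond orders sum to 1 (valence 2) → 1 H
  atom 14: O, bond orders sum to 2 (valence 2) → 0 H
Totals → C:9, H:7, Cl:1, O:4.

C9H7ClO4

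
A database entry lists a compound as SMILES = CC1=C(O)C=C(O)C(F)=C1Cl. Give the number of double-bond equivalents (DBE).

4

Degree of unsaturation = (number of rings) + (number of π bonds).
Ring closures in the SMILES: 1.
π bonds: 3 double bonds (each 1 DoU) → 3 DoU from unsaturation.
Total DoU = 1 + 3 = 4.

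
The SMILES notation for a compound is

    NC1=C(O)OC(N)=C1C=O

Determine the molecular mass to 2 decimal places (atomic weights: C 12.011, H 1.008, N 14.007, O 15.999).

142.11 g/mol

First, the molecular formula is C5H6N2O3 (counting implicit H from valence).
  C: 5 × 12.011 = 60.055
  H: 6 × 1.008 = 6.048
  N: 2 × 14.007 = 28.014
  O: 3 × 15.999 = 47.997
Sum: 5×12.011 + 6×1.008 + 2×14.007 + 3×15.999 = 142.114 → 142.11 g/mol.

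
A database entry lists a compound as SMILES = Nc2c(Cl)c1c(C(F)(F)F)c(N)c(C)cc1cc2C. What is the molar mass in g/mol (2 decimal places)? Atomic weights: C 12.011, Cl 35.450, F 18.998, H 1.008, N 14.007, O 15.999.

First, the molecular formula is C13H12ClF3N2 (counting implicit H from valence).
  C: 13 × 12.011 = 156.143
  Cl: 1 × 35.450 = 35.450
  F: 3 × 18.998 = 56.994
  H: 12 × 1.008 = 12.096
  N: 2 × 14.007 = 28.014
Sum: 13×12.011 + 1×35.450 + 3×18.998 + 12×1.008 + 2×14.007 = 288.697 → 288.70 g/mol.

288.70 g/mol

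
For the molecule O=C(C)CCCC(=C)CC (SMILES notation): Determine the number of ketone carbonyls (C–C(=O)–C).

The ketone motif appears at heavy-atom position 2 in the SMILES.
Other groups present: 1 alkene.
Ketone count: 1.

1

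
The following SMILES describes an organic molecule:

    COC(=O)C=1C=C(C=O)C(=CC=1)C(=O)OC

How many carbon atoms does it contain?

Count every carbon token in the SMILES (each C, including those in ring-closure positions and inside branches).
Carbon count: 11.

11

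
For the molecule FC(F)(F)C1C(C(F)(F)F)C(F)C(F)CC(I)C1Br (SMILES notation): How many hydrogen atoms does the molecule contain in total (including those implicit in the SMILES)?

Walk through each heavy atom and fill implicit hydrogens from standard valence (C 4, N 3, O 2, S 2, halogen 1):
  atom 1: F (halogen, monovalent) → 0 H
  atom 2: C, bond orders sum to 4 (valence 4) → 0 H
  atom 3: F (halogen, monovalent) → 0 H
  atom 4: F (halogen, monovalent) → 0 H
  atom 5: C, bond orders sum to 3 (valence 4) → 1 H
  atom 6: C, bond orders sum to 3 (valence 4) → 1 H
  atom 7: C, bond orders sum to 4 (valence 4) → 0 H
  atom 8: F (halogen, monovalent) → 0 H
  atom 9: F (halogen, monovalent) → 0 H
  atom 10: F (halogen, monovalent) → 0 H
  atom 11: C, bond orders sum to 3 (valence 4) → 1 H
  atom 12: F (halogen, monovalent) → 0 H
  atom 13: C, bond orders sum to 3 (valence 4) → 1 H
  atom 14: F (halogen, monovalent) → 0 H
  atom 15: C, bond orders sum to 2 (valence 4) → 2 H
  atom 16: C, bond orders sum to 3 (valence 4) → 1 H
  atom 17: I (halogen, monovalent) → 0 H
  atom 18: C, bond orders sum to 3 (valence 4) → 1 H
  atom 19: Br (halogen, monovalent) → 0 H
Total hydrogens: 8.

8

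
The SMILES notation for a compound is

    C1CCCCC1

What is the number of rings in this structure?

1

In SMILES, each pair of matching ring-closure digits denotes one ring-closing bond; the number of such bonds equals the number of independent rings.
Ring-closure bonds here: 1.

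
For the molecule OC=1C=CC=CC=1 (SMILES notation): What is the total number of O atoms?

Scan the SMILES for O atoms (remember two-letter symbols like Cl and Br are single atoms).
Oxygen count: 1.

1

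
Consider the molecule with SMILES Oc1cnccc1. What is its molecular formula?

C5H5NO

Walk through each heavy atom and fill implicit hydrogens from standard valence (C 4, N 3, O 2, S 2, halogen 1); for lowercase aromatic atoms, an aromatic c carries 1 H when it has two neighbours and 0 H with three, and aromatic n carries 0 H:
  atom 1: O, bond orders sum to 1 (valence 2) → 1 H
  atom 2: aromatic c, 3 neighbours → 0 H
  atom 3: aromatic c, 2 neighbours → 1 H
  atom 4: aromatic n, 2 neighbours → 0 H
  atom 5: aromatic c, 2 neighbours → 1 H
  atom 6: aromatic c, 2 neighbours → 1 H
  atom 7: aromatic c, 2 neighbours → 1 H
Totals → C:5, H:5, N:1, O:1.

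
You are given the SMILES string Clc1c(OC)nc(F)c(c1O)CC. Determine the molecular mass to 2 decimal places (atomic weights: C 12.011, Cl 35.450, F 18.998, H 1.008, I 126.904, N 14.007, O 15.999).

205.61 g/mol

First, the molecular formula is C8H9ClFNO2 (counting implicit H from valence).
  C: 8 × 12.011 = 96.088
  Cl: 1 × 35.450 = 35.450
  F: 1 × 18.998 = 18.998
  H: 9 × 1.008 = 9.072
  N: 1 × 14.007 = 14.007
  O: 2 × 15.999 = 31.998
Sum: 8×12.011 + 1×35.450 + 1×18.998 + 9×1.008 + 1×14.007 + 2×15.999 = 205.613 → 205.61 g/mol.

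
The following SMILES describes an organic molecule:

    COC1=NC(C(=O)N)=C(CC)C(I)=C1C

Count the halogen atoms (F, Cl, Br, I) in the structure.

1

Halogen atoms appear at heavy-atom position 13 (1×I).
Other groups present: 1 amide, 1 ether.
Halogen count: 1.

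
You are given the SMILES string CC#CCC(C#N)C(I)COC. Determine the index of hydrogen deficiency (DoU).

4

Degree of unsaturation = (number of rings) + (number of π bonds).
Ring closures in the SMILES: 0.
π bonds: 2 triple bonds (each 2 DoU) → 4 DoU from unsaturation.
Total DoU = 0 + 4 = 4.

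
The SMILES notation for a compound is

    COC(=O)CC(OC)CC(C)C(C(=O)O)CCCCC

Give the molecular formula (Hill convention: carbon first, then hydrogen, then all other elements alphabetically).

Walk through each heavy atom and fill implicit hydrogens from standard valence (C 4, N 3, O 2, S 2, halogen 1):
  atom 1: C, bond orders sum to 1 (valence 4) → 3 H
  atom 2: O, bond orders sum to 2 (valence 2) → 0 H
  atom 3: C, bond orders sum to 4 (valence 4) → 0 H
  atom 4: O, bond orders sum to 2 (valence 2) → 0 H
  atom 5: C, bond orders sum to 2 (valence 4) → 2 H
  atom 6: C, bond orders sum to 3 (valence 4) → 1 H
  atom 7: O, bond orders sum to 2 (valence 2) → 0 H
  atom 8: C, bond orders sum to 1 (valence 4) → 3 H
  atom 9: C, bond orders sum to 2 (valence 4) → 2 H
  atom 10: C, bond orders sum to 3 (valence 4) → 1 H
  atom 11: C, bond orders sum to 1 (valence 4) → 3 H
  atom 12: C, bond orders sum to 3 (valence 4) → 1 H
  atom 13: C, bond orders sum to 4 (valence 4) → 0 H
  atom 14: O, bond orders sum to 2 (valence 2) → 0 H
  atom 15: O, bond orders sum to 1 (valence 2) → 1 H
  atom 16: C, bond orders sum to 2 (valence 4) → 2 H
  atom 17: C, bond orders sum to 2 (valence 4) → 2 H
  atom 18: C, bond orders sum to 2 (valence 4) → 2 H
  atom 19: C, bond orders sum to 2 (valence 4) → 2 H
  atom 20: C, bond orders sum to 1 (valence 4) → 3 H
Totals → C:15, H:28, O:5.
In Hill order: C15H28O5.

C15H28O5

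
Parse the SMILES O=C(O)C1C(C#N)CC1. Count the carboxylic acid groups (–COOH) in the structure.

1

The carboxylic acid motif appears at heavy-atom position 2 in the SMILES.
Other groups present: 1 nitrile.
Carboxylic acid count: 1.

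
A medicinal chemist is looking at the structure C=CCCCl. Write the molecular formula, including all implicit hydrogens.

C4H7Cl

Walk through each heavy atom and fill implicit hydrogens from standard valence (C 4, N 3, O 2, S 2, halogen 1):
  atom 1: C, bond orders sum to 2 (valence 4) → 2 H
  atom 2: C, bond orders sum to 3 (valence 4) → 1 H
  atom 3: C, bond orders sum to 2 (valence 4) → 2 H
  atom 4: C, bond orders sum to 2 (valence 4) → 2 H
  atom 5: Cl (halogen, monovalent) → 0 H
Totals → C:4, H:7, Cl:1.
In Hill order: C4H7Cl.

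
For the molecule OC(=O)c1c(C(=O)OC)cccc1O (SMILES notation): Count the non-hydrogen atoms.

Every atom symbol written in the SMILES (organic subset) is one heavy atom; implicit H are not written.
Heavy atoms by element → C:9, O:5.
Total: 14.

14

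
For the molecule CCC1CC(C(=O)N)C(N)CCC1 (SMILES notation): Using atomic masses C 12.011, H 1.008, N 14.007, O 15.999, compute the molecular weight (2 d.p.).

184.28 g/mol

First, the molecular formula is C10H20N2O (counting implicit H from valence).
  C: 10 × 12.011 = 120.110
  H: 20 × 1.008 = 20.160
  N: 2 × 14.007 = 28.014
  O: 1 × 15.999 = 15.999
Sum: 10×12.011 + 20×1.008 + 2×14.007 + 1×15.999 = 184.283 → 184.28 g/mol.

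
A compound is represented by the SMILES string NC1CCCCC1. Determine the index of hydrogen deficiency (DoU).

Degree of unsaturation = (number of rings) + (number of π bonds).
Ring closures in the SMILES: 1.
π bonds: none → 0 DoU from unsaturation.
Total DoU = 1 + 0 = 1.

1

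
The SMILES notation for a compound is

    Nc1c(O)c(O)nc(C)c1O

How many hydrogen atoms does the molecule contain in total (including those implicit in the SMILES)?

8

Walk through each heavy atom and fill implicit hydrogens from standard valence (C 4, N 3, O 2, S 2, halogen 1); for lowercase aromatic atoms, an aromatic c carries 1 H when it has two neighbours and 0 H with three, and aromatic n carries 0 H:
  atom 1: N, bond orders sum to 1 (valence 3) → 2 H
  atom 2: aromatic c, 3 neighbours → 0 H
  atom 3: aromatic c, 3 neighbours → 0 H
  atom 4: O, bond orders sum to 1 (valence 2) → 1 H
  atom 5: aromatic c, 3 neighbours → 0 H
  atom 6: O, bond orders sum to 1 (valence 2) → 1 H
  atom 7: aromatic n, 2 neighbours → 0 H
  atom 8: aromatic c, 3 neighbours → 0 H
  atom 9: C, bond orders sum to 1 (valence 4) → 3 H
  atom 10: aromatic c, 3 neighbours → 0 H
  atom 11: O, bond orders sum to 1 (valence 2) → 1 H
Total hydrogens: 8.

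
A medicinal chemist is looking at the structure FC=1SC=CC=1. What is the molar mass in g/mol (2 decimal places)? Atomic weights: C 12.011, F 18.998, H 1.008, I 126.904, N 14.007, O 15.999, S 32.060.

First, the molecular formula is C4H3FS (counting implicit H from valence).
  C: 4 × 12.011 = 48.044
  F: 1 × 18.998 = 18.998
  H: 3 × 1.008 = 3.024
  S: 1 × 32.060 = 32.060
Sum: 4×12.011 + 1×18.998 + 3×1.008 + 1×32.060 = 102.126 → 102.13 g/mol.

102.13 g/mol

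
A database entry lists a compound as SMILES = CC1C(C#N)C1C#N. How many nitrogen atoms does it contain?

2

Scan the SMILES for N atoms (remember two-letter symbols like Cl and Br are single atoms).
Nitrogen count: 2.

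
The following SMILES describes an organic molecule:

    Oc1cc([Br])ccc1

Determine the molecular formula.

Walk through each heavy atom and fill implicit hydrogens from standard valence (C 4, N 3, O 2, S 2, halogen 1); for lowercase aromatic atoms, an aromatic c carries 1 H when it has two neighbours and 0 H with three, and aromatic n carries 0 H:
  atom 1: O, bond orders sum to 1 (valence 2) → 1 H
  atom 2: aromatic c, 3 neighbours → 0 H
  atom 3: aromatic c, 2 neighbours → 1 H
  atom 4: aromatic c, 3 neighbours → 0 H
  atom 5: Br with explicit H count 0
  atom 6: aromatic c, 2 neighbours → 1 H
  atom 7: aromatic c, 2 neighbours → 1 H
  atom 8: aromatic c, 2 neighbours → 1 H
Totals → C:6, H:5, Br:1, O:1.

C6H5BrO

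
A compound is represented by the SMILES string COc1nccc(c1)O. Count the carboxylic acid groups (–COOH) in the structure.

Scan the SMILES for the carboxylic acid motif — none present.
Groups that are present: 1 ether, 1 hydroxyl.

0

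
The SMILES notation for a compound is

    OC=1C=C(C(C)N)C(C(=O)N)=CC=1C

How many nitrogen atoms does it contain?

Scan the SMILES for N atoms (remember two-letter symbols like Cl and Br are single atoms).
Nitrogen count: 2.

2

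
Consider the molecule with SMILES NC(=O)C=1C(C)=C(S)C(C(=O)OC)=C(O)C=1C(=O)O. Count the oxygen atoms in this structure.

6

Scan the SMILES for O atoms (remember two-letter symbols like Cl and Br are single atoms).
Oxygen count: 6.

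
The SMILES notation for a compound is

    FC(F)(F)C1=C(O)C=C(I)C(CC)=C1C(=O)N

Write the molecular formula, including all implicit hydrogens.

Walk through each heavy atom and fill implicit hydrogens from standard valence (C 4, N 3, O 2, S 2, halogen 1):
  atom 1: F (halogen, monovalent) → 0 H
  atom 2: C, bond orders sum to 4 (valence 4) → 0 H
  atom 3: F (halogen, monovalent) → 0 H
  atom 4: F (halogen, monovalent) → 0 H
  atom 5: C, bond orders sum to 4 (valence 4) → 0 H
  atom 6: C, bond orders sum to 4 (valence 4) → 0 H
  atom 7: O, bond orders sum to 1 (valence 2) → 1 H
  atom 8: C, bond orders sum to 3 (valence 4) → 1 H
  atom 9: C, bond orders sum to 4 (valence 4) → 0 H
  atom 10: I (halogen, monovalent) → 0 H
  atom 11: C, bond orders sum to 4 (valence 4) → 0 H
  atom 12: C, bond orders sum to 2 (valence 4) → 2 H
  atom 13: C, bond orders sum to 1 (valence 4) → 3 H
  atom 14: C, bond orders sum to 4 (valence 4) → 0 H
  atom 15: C, bond orders sum to 4 (valence 4) → 0 H
  atom 16: O, bond orders sum to 2 (valence 2) → 0 H
  atom 17: N, bond orders sum to 1 (valence 3) → 2 H
Totals → C:10, H:9, F:3, I:1, N:1, O:2.
In Hill order: C10H9F3INO2.

C10H9F3INO2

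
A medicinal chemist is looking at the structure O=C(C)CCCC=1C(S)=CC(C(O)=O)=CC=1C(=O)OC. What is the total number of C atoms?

14

Count every carbon token in the SMILES (each C, including those in ring-closure positions and inside branches).
Carbon count: 14.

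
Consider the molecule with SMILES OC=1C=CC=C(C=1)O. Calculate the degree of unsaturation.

Molecular formula: C6H6O2.
DoU = (2C + 2 + N − H − X) / 2, where X is the halogen count and O/S are ignored.
    = (2·6 + 2 + 0 − 6 − 0) / 2 = 8 / 2 = 4.

4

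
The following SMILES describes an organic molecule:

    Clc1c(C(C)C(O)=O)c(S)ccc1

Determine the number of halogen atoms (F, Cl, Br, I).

Halogen atoms appear at heavy-atom position 1 (1×Cl).
Other groups present: 1 carboxylic acid, 1 thiol.
Halogen count: 1.

1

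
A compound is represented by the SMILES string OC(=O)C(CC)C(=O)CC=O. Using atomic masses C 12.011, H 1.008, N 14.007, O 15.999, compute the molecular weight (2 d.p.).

158.15 g/mol

First, the molecular formula is C7H10O4 (counting implicit H from valence).
  C: 7 × 12.011 = 84.077
  H: 10 × 1.008 = 10.080
  O: 4 × 15.999 = 63.996
Sum: 7×12.011 + 10×1.008 + 4×15.999 = 158.153 → 158.15 g/mol.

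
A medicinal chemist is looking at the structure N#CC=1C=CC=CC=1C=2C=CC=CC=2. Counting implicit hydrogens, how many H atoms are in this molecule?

9

Walk through each heavy atom and fill implicit hydrogens from standard valence (C 4, N 3, O 2, S 2, halogen 1):
  atom 1: N, bond orders sum to 3 (valence 3) → 0 H
  atom 2: C, bond orders sum to 4 (valence 4) → 0 H
  atom 3: C, bond orders sum to 4 (valence 4) → 0 H
  atom 4: C, bond orders sum to 3 (valence 4) → 1 H
  atom 5: C, bond orders sum to 3 (valence 4) → 1 H
  atom 6: C, bond orders sum to 3 (valence 4) → 1 H
  atom 7: C, bond orders sum to 3 (valence 4) → 1 H
  atom 8: C, bond orders sum to 4 (valence 4) → 0 H
  atom 9: C, bond orders sum to 4 (valence 4) → 0 H
  atom 10: C, bond orders sum to 3 (valence 4) → 1 H
  atom 11: C, bond orders sum to 3 (valence 4) → 1 H
  atom 12: C, bond orders sum to 3 (valence 4) → 1 H
  atom 13: C, bond orders sum to 3 (valence 4) → 1 H
  atom 14: C, bond orders sum to 3 (valence 4) → 1 H
Total hydrogens: 9.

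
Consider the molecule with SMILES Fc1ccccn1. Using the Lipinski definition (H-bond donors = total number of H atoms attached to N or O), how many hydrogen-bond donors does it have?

0

Donors: find every N or O and count the H atoms it carries.
  atom 7 (N): bond orders sum to 3 → 0 H
Lipinski HBD = 0.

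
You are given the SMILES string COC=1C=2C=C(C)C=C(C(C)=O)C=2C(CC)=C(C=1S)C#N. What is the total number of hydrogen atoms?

17

Walk through each heavy atom and fill implicit hydrogens from standard valence (C 4, N 3, O 2, S 2, halogen 1):
  atom 1: C, bond orders sum to 1 (valence 4) → 3 H
  atom 2: O, bond orders sum to 2 (valence 2) → 0 H
  atom 3: C, bond orders sum to 4 (valence 4) → 0 H
  atom 4: C, bond orders sum to 4 (valence 4) → 0 H
  atom 5: C, bond orders sum to 3 (valence 4) → 1 H
  atom 6: C, bond orders sum to 4 (valence 4) → 0 H
  atom 7: C, bond orders sum to 1 (valence 4) → 3 H
  atom 8: C, bond orders sum to 3 (valence 4) → 1 H
  atom 9: C, bond orders sum to 4 (valence 4) → 0 H
  atom 10: C, bond orders sum to 4 (valence 4) → 0 H
  atom 11: C, bond orders sum to 1 (valence 4) → 3 H
  atom 12: O, bond orders sum to 2 (valence 2) → 0 H
  atom 13: C, bond orders sum to 4 (valence 4) → 0 H
  atom 14: C, bond orders sum to 4 (valence 4) → 0 H
  atom 15: C, bond orders sum to 2 (valence 4) → 2 H
  atom 16: C, bond orders sum to 1 (valence 4) → 3 H
  atom 17: C, bond orders sum to 4 (valence 4) → 0 H
  atom 18: C, bond orders sum to 4 (valence 4) → 0 H
  atom 19: S, bond orders sum to 1 (valence 2) → 1 H
  atom 20: C, bond orders sum to 4 (valence 4) → 0 H
  atom 21: N, bond orders sum to 3 (valence 3) → 0 H
Total hydrogens: 17.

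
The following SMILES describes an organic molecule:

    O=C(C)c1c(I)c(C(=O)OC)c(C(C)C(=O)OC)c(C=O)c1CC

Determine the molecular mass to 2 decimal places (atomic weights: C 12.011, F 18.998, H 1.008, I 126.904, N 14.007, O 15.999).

First, the molecular formula is C17H19IO6 (counting implicit H from valence).
  C: 17 × 12.011 = 204.187
  H: 19 × 1.008 = 19.152
  I: 1 × 126.904 = 126.904
  O: 6 × 15.999 = 95.994
Sum: 17×12.011 + 19×1.008 + 1×126.904 + 6×15.999 = 446.237 → 446.24 g/mol.

446.24 g/mol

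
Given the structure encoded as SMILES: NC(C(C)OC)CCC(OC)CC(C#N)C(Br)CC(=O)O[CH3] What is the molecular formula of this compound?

Walk through each heavy atom and fill implicit hydrogens from standard valence (C 4, N 3, O 2, S 2, halogen 1):
  atom 1: N, bond orders sum to 1 (valence 3) → 2 H
  atom 2: C, bond orders sum to 3 (valence 4) → 1 H
  atom 3: C, bond orders sum to 3 (valence 4) → 1 H
  atom 4: C, bond orders sum to 1 (valence 4) → 3 H
  atom 5: O, bond orders sum to 2 (valence 2) → 0 H
  atom 6: C, bond orders sum to 1 (valence 4) → 3 H
  atom 7: C, bond orders sum to 2 (valence 4) → 2 H
  atom 8: C, bond orders sum to 2 (valence 4) → 2 H
  atom 9: C, bond orders sum to 3 (valence 4) → 1 H
  atom 10: O, bond orders sum to 2 (valence 2) → 0 H
  atom 11: C, bond orders sum to 1 (valence 4) → 3 H
  atom 12: C, bond orders sum to 2 (valence 4) → 2 H
  atom 13: C, bond orders sum to 3 (valence 4) → 1 H
  atom 14: C, bond orders sum to 4 (valence 4) → 0 H
  atom 15: N, bond orders sum to 3 (valence 3) → 0 H
  atom 16: C, bond orders sum to 3 (valence 4) → 1 H
  atom 17: Br (halogen, monovalent) → 0 H
  atom 18: C, bond orders sum to 2 (valence 4) → 2 H
  atom 19: C, bond orders sum to 4 (valence 4) → 0 H
  atom 20: O, bond orders sum to 2 (valence 2) → 0 H
  atom 21: O, bond orders sum to 2 (valence 2) → 0 H
  atom 22: C with explicit H count 3
Totals → C:15, H:27, Br:1, N:2, O:4.

C15H27BrN2O4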